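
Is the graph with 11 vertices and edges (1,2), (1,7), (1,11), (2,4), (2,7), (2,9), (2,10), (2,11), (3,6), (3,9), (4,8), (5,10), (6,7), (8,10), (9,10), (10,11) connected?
Yes (BFS from 1 visits [1, 2, 7, 11, 4, 9, 10, 6, 8, 3, 5] — all 11 vertices reached)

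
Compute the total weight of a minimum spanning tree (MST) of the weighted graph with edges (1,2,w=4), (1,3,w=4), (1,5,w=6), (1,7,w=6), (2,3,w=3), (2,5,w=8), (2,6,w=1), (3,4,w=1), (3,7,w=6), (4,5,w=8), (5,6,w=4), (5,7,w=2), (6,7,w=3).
14 (MST edges: (1,2,w=4), (2,3,w=3), (2,6,w=1), (3,4,w=1), (5,7,w=2), (6,7,w=3); sum of weights 4 + 3 + 1 + 1 + 2 + 3 = 14)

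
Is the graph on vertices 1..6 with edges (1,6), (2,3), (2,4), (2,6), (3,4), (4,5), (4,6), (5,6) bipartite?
No (odd cycle of length 3: 4 -> 6 -> 2 -> 4)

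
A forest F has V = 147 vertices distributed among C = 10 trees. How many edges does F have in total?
137 (Each of the 10 component trees on V_i vertices has V_i - 1 edges; summing gives V - C = 147 - 10 = 137)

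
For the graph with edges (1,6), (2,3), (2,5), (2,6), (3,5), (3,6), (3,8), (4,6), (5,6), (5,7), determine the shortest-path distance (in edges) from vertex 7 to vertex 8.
3 (path: 7 -> 5 -> 3 -> 8, 3 edges)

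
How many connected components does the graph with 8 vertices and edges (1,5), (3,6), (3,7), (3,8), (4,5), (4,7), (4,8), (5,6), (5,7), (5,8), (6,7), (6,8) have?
2 (components: {1, 3, 4, 5, 6, 7, 8}, {2})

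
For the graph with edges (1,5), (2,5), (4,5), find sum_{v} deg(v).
6 (handshake: sum of degrees = 2|E| = 2 x 3 = 6)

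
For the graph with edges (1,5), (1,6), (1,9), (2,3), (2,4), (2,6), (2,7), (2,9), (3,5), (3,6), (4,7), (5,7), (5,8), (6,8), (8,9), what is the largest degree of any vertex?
5 (attained at vertex 2)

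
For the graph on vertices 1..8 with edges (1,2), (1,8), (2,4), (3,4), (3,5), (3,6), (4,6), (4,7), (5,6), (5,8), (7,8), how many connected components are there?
1 (components: {1, 2, 3, 4, 5, 6, 7, 8})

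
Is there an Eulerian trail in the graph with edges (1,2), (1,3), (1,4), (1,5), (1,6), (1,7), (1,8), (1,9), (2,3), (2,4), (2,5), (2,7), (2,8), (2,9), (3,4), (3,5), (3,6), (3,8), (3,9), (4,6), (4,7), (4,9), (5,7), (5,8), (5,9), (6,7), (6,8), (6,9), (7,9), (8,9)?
Yes (the graph is connected and exactly 2 vertices have odd degree: {2, 3}; any Eulerian path must start and end at those)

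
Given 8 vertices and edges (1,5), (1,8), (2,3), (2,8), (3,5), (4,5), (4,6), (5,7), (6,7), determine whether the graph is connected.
Yes (BFS from 1 visits [1, 5, 8, 3, 4, 7, 2, 6] — all 8 vertices reached)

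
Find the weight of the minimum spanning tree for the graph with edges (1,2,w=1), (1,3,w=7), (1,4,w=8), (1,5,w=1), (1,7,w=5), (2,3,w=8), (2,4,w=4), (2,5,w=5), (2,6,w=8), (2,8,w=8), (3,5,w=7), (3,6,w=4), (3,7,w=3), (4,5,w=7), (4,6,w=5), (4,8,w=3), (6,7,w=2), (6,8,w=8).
19 (MST edges: (1,2,w=1), (1,5,w=1), (1,7,w=5), (2,4,w=4), (3,7,w=3), (4,8,w=3), (6,7,w=2); sum of weights 1 + 1 + 5 + 4 + 3 + 3 + 2 = 19)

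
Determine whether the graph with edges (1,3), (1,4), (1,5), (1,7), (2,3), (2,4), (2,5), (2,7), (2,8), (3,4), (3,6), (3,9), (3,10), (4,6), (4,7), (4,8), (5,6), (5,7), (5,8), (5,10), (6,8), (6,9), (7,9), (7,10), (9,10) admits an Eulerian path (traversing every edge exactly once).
Yes (the graph is connected and exactly 2 vertices have odd degree: {2, 6}; any Eulerian path must start and end at those)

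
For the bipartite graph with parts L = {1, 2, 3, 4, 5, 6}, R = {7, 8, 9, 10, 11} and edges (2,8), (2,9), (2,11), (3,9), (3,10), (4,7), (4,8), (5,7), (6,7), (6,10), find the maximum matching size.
5 (matching: (2,11), (3,9), (4,8), (5,7), (6,10); upper bound min(|L|,|R|) = min(6,5) = 5)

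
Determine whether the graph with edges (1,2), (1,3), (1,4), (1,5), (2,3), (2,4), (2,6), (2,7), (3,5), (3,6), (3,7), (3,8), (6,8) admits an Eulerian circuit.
No (2 vertices have odd degree: {2, 6}; Eulerian circuit requires 0)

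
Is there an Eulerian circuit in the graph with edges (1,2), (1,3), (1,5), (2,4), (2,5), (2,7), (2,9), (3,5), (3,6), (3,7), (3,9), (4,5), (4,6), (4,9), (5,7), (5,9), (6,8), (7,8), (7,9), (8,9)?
No (6 vertices have odd degree: {1, 2, 3, 6, 7, 8}; Eulerian circuit requires 0)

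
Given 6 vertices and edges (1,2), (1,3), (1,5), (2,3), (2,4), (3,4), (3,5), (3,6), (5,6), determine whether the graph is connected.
Yes (BFS from 1 visits [1, 2, 3, 5, 4, 6] — all 6 vertices reached)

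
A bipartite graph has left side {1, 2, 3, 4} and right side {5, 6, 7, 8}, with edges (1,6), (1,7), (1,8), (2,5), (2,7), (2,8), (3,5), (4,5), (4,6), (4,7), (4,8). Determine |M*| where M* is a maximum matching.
4 (matching: (1,8), (2,7), (3,5), (4,6); upper bound min(|L|,|R|) = min(4,4) = 4)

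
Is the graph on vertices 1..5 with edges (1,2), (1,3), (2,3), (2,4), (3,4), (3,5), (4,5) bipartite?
No (odd cycle of length 3: 3 -> 1 -> 2 -> 3)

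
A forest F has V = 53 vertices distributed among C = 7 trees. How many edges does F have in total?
46 (Each of the 7 component trees on V_i vertices has V_i - 1 edges; summing gives V - C = 53 - 7 = 46)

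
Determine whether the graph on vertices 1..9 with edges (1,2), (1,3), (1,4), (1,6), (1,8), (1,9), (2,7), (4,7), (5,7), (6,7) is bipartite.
Yes. Partition: {1, 7}, {2, 3, 4, 5, 6, 8, 9}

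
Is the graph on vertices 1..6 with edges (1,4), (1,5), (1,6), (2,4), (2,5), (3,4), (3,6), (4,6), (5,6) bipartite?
No (odd cycle of length 3: 6 -> 1 -> 5 -> 6)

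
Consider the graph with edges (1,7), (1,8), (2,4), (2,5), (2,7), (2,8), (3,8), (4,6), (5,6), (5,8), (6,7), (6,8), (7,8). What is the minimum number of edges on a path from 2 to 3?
2 (path: 2 -> 8 -> 3, 2 edges)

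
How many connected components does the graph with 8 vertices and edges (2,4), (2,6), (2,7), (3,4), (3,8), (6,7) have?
3 (components: {1}, {2, 3, 4, 6, 7, 8}, {5})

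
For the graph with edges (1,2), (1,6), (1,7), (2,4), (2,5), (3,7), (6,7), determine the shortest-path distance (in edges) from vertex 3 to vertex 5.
4 (path: 3 -> 7 -> 1 -> 2 -> 5, 4 edges)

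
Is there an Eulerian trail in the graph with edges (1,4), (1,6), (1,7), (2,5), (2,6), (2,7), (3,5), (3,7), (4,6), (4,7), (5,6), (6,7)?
No (6 vertices have odd degree: {1, 2, 4, 5, 6, 7}; Eulerian path requires 0 or 2)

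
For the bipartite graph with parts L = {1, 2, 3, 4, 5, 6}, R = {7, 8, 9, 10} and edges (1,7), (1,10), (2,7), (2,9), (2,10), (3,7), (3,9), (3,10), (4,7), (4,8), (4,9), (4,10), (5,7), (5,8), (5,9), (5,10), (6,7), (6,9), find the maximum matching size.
4 (matching: (1,10), (2,9), (3,7), (4,8); upper bound min(|L|,|R|) = min(6,4) = 4)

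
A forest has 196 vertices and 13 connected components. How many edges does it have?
183 (Each of the 13 component trees on V_i vertices has V_i - 1 edges; summing gives V - C = 196 - 13 = 183)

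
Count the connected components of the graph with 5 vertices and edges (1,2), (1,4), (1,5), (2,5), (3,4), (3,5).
1 (components: {1, 2, 3, 4, 5})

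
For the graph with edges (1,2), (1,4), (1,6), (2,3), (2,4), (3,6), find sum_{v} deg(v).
12 (handshake: sum of degrees = 2|E| = 2 x 6 = 12)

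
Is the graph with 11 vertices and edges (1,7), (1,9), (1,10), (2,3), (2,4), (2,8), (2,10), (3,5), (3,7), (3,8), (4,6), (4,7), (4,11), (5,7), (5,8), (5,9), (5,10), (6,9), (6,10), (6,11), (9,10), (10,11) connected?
Yes (BFS from 1 visits [1, 7, 9, 10, 3, 4, 5, 6, 2, 11, 8] — all 11 vertices reached)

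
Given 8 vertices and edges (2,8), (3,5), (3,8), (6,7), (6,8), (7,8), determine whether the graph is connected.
No, it has 3 components: {1}, {2, 3, 5, 6, 7, 8}, {4}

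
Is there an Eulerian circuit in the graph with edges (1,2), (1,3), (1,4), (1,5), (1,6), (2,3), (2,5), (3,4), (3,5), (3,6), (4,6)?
No (6 vertices have odd degree: {1, 2, 3, 4, 5, 6}; Eulerian circuit requires 0)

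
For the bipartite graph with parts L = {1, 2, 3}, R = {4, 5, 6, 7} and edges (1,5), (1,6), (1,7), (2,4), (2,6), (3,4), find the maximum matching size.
3 (matching: (1,7), (2,6), (3,4); upper bound min(|L|,|R|) = min(3,4) = 3)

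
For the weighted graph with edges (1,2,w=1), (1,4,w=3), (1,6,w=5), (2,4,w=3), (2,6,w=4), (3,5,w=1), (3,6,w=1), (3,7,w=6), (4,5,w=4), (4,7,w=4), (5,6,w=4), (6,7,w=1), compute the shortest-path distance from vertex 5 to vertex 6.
2 (path: 5 -> 3 -> 6; weights 1 + 1 = 2)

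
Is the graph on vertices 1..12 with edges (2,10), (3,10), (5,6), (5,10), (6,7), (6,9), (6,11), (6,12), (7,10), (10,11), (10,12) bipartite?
Yes. Partition: {1, 2, 3, 4, 5, 7, 8, 9, 11, 12}, {6, 10}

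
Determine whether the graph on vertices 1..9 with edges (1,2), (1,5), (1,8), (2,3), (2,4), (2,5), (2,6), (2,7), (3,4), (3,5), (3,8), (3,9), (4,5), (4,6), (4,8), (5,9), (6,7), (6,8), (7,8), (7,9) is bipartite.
No (odd cycle of length 3: 2 -> 1 -> 5 -> 2)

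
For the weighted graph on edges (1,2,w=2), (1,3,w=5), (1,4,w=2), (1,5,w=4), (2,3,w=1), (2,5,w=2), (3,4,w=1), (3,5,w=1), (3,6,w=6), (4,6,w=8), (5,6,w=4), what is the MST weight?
9 (MST edges: (1,4,w=2), (2,3,w=1), (3,4,w=1), (3,5,w=1), (5,6,w=4); sum of weights 2 + 1 + 1 + 1 + 4 = 9)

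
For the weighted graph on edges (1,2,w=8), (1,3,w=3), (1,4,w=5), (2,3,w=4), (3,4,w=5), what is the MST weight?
12 (MST edges: (1,3,w=3), (1,4,w=5), (2,3,w=4); sum of weights 3 + 5 + 4 = 12)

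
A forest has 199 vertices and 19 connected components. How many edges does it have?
180 (Each of the 19 component trees on V_i vertices has V_i - 1 edges; summing gives V - C = 199 - 19 = 180)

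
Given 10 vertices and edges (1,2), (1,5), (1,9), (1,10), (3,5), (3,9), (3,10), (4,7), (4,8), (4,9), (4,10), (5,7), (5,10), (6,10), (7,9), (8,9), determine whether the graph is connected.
Yes (BFS from 1 visits [1, 2, 5, 9, 10, 3, 7, 4, 8, 6] — all 10 vertices reached)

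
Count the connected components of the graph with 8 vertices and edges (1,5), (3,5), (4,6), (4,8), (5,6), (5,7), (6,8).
2 (components: {1, 3, 4, 5, 6, 7, 8}, {2})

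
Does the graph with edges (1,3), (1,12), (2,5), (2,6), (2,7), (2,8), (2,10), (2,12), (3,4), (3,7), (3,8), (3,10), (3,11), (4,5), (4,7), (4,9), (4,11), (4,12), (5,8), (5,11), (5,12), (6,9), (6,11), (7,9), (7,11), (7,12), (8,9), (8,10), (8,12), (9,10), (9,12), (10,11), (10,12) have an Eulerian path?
Yes (the graph is connected and exactly 2 vertices have odd degree: {5, 6}; any Eulerian path must start and end at those)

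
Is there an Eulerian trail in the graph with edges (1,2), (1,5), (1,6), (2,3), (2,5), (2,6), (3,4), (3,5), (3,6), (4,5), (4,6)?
Yes (the graph is connected and exactly 2 vertices have odd degree: {1, 4}; any Eulerian path must start and end at those)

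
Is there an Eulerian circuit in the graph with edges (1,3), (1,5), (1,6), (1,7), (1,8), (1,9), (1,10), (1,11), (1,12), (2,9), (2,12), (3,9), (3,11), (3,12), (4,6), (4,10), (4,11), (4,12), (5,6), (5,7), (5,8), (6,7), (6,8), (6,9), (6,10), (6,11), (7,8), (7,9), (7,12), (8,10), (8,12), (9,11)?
No (2 vertices have odd degree: {1, 11}; Eulerian circuit requires 0)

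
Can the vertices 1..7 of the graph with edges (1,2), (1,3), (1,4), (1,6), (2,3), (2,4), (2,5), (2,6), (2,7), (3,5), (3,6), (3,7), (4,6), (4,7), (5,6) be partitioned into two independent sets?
No (odd cycle of length 3: 3 -> 1 -> 6 -> 3)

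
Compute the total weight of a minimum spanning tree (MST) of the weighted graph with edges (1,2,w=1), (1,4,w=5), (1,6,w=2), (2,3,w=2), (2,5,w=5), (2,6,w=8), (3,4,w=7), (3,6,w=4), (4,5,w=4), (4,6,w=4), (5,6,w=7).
13 (MST edges: (1,2,w=1), (1,6,w=2), (2,3,w=2), (4,5,w=4), (4,6,w=4); sum of weights 1 + 2 + 2 + 4 + 4 = 13)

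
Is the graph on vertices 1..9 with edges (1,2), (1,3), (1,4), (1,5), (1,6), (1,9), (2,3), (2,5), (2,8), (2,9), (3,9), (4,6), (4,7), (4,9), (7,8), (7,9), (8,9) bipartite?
No (odd cycle of length 3: 2 -> 1 -> 5 -> 2)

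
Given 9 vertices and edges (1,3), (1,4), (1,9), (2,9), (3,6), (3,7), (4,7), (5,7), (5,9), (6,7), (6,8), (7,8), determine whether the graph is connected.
Yes (BFS from 1 visits [1, 3, 4, 9, 6, 7, 2, 5, 8] — all 9 vertices reached)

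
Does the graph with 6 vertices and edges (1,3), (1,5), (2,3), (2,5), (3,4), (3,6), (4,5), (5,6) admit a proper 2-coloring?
Yes. Partition: {1, 2, 4, 6}, {3, 5}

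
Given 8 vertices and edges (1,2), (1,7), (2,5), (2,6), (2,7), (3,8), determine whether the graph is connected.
No, it has 3 components: {1, 2, 5, 6, 7}, {3, 8}, {4}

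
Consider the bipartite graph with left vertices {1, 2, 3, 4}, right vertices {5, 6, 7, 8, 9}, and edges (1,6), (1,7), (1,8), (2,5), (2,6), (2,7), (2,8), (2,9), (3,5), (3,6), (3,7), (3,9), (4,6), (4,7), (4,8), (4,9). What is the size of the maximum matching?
4 (matching: (1,8), (2,9), (3,7), (4,6); upper bound min(|L|,|R|) = min(4,5) = 4)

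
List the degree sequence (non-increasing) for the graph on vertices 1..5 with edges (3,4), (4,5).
[2, 1, 1, 0, 0] (degrees: deg(1)=0, deg(2)=0, deg(3)=1, deg(4)=2, deg(5)=1)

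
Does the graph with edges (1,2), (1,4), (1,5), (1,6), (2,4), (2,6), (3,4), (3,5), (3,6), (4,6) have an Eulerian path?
Yes (the graph is connected and exactly 2 vertices have odd degree: {2, 3}; any Eulerian path must start and end at those)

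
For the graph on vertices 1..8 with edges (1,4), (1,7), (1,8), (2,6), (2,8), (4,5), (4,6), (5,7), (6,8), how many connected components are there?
2 (components: {1, 2, 4, 5, 6, 7, 8}, {3})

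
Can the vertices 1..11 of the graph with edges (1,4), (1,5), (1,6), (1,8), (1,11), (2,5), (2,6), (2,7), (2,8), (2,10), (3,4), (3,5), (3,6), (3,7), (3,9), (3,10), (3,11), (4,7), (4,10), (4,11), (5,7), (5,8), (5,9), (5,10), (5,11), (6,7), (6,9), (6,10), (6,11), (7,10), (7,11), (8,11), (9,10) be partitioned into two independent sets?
No (odd cycle of length 3: 8 -> 1 -> 5 -> 8)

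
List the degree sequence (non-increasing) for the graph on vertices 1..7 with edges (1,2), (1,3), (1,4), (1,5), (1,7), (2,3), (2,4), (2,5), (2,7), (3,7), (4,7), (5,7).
[5, 5, 5, 3, 3, 3, 0] (degrees: deg(1)=5, deg(2)=5, deg(3)=3, deg(4)=3, deg(5)=3, deg(6)=0, deg(7)=5)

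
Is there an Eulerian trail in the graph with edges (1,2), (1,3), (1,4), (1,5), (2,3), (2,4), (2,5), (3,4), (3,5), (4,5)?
Yes — and in fact it has an Eulerian circuit (the graph is connected and all 5 vertices have even degree)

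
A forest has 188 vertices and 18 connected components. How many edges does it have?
170 (Each of the 18 component trees on V_i vertices has V_i - 1 edges; summing gives V - C = 188 - 18 = 170)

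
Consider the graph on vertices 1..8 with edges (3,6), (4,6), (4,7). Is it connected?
No, it has 5 components: {1}, {2}, {3, 4, 6, 7}, {5}, {8}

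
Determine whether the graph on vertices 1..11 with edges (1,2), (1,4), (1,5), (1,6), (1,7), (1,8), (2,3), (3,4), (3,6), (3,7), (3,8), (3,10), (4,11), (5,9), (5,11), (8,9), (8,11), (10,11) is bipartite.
Yes. Partition: {1, 3, 9, 11}, {2, 4, 5, 6, 7, 8, 10}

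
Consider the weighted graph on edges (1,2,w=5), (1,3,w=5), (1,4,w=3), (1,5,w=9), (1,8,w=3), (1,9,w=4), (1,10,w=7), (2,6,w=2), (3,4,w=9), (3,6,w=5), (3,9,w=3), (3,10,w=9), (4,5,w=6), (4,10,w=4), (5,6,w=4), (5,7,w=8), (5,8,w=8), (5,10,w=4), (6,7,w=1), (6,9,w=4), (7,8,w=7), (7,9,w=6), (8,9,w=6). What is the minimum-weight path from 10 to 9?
11 (path: 10 -> 1 -> 9; weights 7 + 4 = 11)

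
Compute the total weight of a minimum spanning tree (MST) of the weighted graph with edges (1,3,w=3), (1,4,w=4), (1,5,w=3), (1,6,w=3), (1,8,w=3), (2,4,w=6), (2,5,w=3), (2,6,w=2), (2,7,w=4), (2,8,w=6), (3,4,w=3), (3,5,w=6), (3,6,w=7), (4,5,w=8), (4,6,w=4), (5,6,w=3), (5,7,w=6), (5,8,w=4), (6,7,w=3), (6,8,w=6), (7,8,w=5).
20 (MST edges: (1,3,w=3), (1,5,w=3), (1,6,w=3), (1,8,w=3), (2,6,w=2), (3,4,w=3), (6,7,w=3); sum of weights 3 + 3 + 3 + 3 + 2 + 3 + 3 = 20)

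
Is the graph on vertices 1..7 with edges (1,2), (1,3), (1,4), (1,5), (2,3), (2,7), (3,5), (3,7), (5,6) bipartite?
No (odd cycle of length 3: 5 -> 1 -> 3 -> 5)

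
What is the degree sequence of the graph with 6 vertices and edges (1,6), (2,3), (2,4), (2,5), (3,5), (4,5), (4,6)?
[3, 3, 3, 2, 2, 1] (degrees: deg(1)=1, deg(2)=3, deg(3)=2, deg(4)=3, deg(5)=3, deg(6)=2)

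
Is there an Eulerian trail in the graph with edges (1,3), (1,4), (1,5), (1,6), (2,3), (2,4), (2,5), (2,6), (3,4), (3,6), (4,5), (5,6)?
Yes — and in fact it has an Eulerian circuit (the graph is connected and all 6 vertices have even degree)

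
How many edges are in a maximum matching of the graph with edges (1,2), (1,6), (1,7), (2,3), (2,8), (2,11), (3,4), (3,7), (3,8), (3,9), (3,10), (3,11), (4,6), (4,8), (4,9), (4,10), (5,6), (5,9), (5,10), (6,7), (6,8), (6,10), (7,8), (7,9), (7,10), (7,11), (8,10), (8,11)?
5 (matching: (1,6), (2,3), (5,10), (7,9), (8,11); upper bound floor(n/2) = floor(11/2) = 5)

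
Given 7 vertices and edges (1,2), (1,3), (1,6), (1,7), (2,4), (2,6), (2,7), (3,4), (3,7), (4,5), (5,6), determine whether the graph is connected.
Yes (BFS from 1 visits [1, 2, 3, 6, 7, 4, 5] — all 7 vertices reached)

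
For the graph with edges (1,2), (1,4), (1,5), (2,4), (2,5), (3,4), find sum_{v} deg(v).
12 (handshake: sum of degrees = 2|E| = 2 x 6 = 12)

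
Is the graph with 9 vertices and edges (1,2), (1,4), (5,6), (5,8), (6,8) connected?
No, it has 5 components: {1, 2, 4}, {3}, {5, 6, 8}, {7}, {9}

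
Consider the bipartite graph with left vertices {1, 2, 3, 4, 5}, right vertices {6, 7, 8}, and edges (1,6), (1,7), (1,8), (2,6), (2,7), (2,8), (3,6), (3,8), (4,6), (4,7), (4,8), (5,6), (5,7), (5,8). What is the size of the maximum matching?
3 (matching: (1,8), (2,7), (3,6); upper bound min(|L|,|R|) = min(5,3) = 3)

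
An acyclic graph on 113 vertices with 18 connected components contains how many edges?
95 (Each of the 18 component trees on V_i vertices has V_i - 1 edges; summing gives V - C = 113 - 18 = 95)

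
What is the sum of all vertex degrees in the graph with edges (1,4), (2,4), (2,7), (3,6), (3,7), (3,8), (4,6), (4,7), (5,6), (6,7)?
20 (handshake: sum of degrees = 2|E| = 2 x 10 = 20)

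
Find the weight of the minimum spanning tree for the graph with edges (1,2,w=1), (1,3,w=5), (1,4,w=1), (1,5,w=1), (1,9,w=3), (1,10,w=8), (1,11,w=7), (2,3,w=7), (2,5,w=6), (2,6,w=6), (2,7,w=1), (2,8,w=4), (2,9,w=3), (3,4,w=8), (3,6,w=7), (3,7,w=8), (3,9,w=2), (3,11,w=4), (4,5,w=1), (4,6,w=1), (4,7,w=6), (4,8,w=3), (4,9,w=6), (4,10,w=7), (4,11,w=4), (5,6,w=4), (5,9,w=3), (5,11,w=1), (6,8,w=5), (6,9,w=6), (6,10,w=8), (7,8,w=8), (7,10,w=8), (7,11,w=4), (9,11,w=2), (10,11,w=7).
20 (MST edges: (1,2,w=1), (1,4,w=1), (1,5,w=1), (2,7,w=1), (3,9,w=2), (4,6,w=1), (4,8,w=3), (4,10,w=7), (5,11,w=1), (9,11,w=2); sum of weights 1 + 1 + 1 + 1 + 2 + 1 + 3 + 7 + 1 + 2 = 20)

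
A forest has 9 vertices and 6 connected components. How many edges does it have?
3 (Each of the 6 component trees on V_i vertices has V_i - 1 edges; summing gives V - C = 9 - 6 = 3)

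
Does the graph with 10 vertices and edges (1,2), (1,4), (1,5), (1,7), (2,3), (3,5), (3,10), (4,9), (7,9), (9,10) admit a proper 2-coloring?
Yes. Partition: {1, 3, 6, 8, 9}, {2, 4, 5, 7, 10}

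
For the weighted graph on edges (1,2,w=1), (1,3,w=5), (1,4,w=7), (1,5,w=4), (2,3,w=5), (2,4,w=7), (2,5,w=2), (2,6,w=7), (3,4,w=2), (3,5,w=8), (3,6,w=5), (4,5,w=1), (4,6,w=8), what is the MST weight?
11 (MST edges: (1,2,w=1), (2,5,w=2), (3,4,w=2), (3,6,w=5), (4,5,w=1); sum of weights 1 + 2 + 2 + 5 + 1 = 11)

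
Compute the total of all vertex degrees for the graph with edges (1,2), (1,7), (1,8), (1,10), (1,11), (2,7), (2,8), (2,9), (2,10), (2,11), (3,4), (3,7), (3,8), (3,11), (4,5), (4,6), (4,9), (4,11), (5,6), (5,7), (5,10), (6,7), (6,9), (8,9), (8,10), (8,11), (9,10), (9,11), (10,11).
58 (handshake: sum of degrees = 2|E| = 2 x 29 = 58)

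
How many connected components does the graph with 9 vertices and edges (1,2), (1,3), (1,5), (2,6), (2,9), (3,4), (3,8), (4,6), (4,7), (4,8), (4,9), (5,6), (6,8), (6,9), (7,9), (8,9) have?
1 (components: {1, 2, 3, 4, 5, 6, 7, 8, 9})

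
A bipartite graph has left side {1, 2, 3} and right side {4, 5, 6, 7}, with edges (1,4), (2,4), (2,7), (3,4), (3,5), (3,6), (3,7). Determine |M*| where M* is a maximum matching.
3 (matching: (1,4), (2,7), (3,6); upper bound min(|L|,|R|) = min(3,4) = 3)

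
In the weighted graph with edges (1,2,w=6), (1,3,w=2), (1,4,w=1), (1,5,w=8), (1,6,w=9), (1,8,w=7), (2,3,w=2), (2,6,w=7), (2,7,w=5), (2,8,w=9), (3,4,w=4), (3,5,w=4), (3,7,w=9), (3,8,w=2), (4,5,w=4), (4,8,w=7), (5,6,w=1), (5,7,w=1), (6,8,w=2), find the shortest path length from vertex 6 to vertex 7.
2 (path: 6 -> 5 -> 7; weights 1 + 1 = 2)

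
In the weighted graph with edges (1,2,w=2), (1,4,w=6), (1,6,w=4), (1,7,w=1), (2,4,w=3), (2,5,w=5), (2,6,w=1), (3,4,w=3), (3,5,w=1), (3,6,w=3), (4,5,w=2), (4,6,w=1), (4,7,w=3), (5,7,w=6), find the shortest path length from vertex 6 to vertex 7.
4 (path: 6 -> 4 -> 7; weights 1 + 3 = 4)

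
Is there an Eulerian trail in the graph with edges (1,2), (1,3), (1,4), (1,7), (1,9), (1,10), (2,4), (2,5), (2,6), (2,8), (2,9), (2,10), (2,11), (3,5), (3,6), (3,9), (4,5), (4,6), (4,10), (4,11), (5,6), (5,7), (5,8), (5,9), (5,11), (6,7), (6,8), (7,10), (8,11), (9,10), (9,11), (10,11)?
Yes — and in fact it has an Eulerian circuit (the graph is connected and all 11 vertices have even degree)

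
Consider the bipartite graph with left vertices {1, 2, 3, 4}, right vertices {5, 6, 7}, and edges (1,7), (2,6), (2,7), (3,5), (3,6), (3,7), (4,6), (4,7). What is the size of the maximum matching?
3 (matching: (1,7), (2,6), (3,5); upper bound min(|L|,|R|) = min(4,3) = 3)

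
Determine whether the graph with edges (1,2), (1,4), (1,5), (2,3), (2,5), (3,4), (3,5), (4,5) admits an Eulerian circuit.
No (4 vertices have odd degree: {1, 2, 3, 4}; Eulerian circuit requires 0)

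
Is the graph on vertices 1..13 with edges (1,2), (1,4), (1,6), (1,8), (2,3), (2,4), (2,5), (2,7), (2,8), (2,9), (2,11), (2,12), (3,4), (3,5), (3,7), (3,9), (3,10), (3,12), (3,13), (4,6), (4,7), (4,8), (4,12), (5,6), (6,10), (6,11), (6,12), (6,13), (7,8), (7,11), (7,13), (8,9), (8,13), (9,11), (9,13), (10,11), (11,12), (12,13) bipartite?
No (odd cycle of length 3: 8 -> 1 -> 2 -> 8)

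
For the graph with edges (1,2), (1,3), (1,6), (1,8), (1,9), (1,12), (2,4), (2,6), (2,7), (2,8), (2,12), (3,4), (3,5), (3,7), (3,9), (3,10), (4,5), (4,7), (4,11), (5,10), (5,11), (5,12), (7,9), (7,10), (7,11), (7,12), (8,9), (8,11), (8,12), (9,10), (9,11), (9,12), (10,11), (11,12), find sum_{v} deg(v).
68 (handshake: sum of degrees = 2|E| = 2 x 34 = 68)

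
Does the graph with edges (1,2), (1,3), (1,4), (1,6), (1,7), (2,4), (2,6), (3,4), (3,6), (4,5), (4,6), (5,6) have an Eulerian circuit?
No (6 vertices have odd degree: {1, 2, 3, 4, 6, 7}; Eulerian circuit requires 0)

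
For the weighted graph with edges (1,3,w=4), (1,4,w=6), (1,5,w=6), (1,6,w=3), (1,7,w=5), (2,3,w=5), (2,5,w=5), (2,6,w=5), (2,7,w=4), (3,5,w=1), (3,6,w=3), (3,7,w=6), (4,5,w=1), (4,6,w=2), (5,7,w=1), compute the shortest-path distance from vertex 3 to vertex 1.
4 (path: 3 -> 1; weights 4 = 4)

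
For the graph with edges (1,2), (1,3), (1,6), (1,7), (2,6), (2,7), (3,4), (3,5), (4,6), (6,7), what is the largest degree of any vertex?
4 (attained at vertices 1, 6)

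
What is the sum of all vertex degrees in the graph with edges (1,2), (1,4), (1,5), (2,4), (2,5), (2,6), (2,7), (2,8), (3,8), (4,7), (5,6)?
22 (handshake: sum of degrees = 2|E| = 2 x 11 = 22)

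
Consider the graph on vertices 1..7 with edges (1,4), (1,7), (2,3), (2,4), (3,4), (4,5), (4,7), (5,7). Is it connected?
No, it has 2 components: {1, 2, 3, 4, 5, 7}, {6}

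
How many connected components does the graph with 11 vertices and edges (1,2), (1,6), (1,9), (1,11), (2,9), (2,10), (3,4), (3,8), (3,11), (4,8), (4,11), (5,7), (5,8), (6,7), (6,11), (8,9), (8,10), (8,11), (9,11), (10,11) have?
1 (components: {1, 2, 3, 4, 5, 6, 7, 8, 9, 10, 11})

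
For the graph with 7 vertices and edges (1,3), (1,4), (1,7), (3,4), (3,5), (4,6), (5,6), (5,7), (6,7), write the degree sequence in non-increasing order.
[3, 3, 3, 3, 3, 3, 0] (degrees: deg(1)=3, deg(2)=0, deg(3)=3, deg(4)=3, deg(5)=3, deg(6)=3, deg(7)=3)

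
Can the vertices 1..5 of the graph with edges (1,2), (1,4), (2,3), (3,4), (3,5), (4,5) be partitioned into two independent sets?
No (odd cycle of length 3: 5 -> 4 -> 3 -> 5)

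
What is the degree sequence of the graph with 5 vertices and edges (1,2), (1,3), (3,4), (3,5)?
[3, 2, 1, 1, 1] (degrees: deg(1)=2, deg(2)=1, deg(3)=3, deg(4)=1, deg(5)=1)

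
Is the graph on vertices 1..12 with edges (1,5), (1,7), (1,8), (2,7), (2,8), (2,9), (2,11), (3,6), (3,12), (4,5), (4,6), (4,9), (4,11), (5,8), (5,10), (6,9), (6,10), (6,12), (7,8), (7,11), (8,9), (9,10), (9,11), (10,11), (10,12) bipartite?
No (odd cycle of length 3: 8 -> 1 -> 7 -> 8)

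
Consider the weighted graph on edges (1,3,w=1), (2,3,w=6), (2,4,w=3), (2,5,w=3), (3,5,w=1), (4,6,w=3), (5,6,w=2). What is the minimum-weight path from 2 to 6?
5 (path: 2 -> 5 -> 6; weights 3 + 2 = 5)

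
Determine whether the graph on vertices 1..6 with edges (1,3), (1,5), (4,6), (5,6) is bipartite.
Yes. Partition: {1, 2, 6}, {3, 4, 5}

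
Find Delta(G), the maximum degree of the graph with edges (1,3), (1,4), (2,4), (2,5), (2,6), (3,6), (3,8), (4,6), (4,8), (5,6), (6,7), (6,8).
6 (attained at vertex 6)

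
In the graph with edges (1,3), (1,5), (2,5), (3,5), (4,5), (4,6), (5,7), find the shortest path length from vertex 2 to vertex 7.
2 (path: 2 -> 5 -> 7, 2 edges)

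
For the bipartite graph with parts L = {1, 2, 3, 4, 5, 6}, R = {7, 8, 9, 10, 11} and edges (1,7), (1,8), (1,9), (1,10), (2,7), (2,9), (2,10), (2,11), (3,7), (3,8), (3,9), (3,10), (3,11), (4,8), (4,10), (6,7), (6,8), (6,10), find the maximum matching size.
5 (matching: (1,10), (2,11), (3,9), (4,8), (6,7); upper bound min(|L|,|R|) = min(6,5) = 5)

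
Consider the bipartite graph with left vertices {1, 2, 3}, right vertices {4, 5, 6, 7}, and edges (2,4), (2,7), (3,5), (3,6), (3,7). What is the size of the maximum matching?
2 (matching: (2,7), (3,6); upper bound min(|L|,|R|) = min(3,4) = 3)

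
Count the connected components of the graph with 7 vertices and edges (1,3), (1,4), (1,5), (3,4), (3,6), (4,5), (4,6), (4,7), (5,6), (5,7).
2 (components: {1, 3, 4, 5, 6, 7}, {2})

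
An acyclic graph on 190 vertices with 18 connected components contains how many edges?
172 (Each of the 18 component trees on V_i vertices has V_i - 1 edges; summing gives V - C = 190 - 18 = 172)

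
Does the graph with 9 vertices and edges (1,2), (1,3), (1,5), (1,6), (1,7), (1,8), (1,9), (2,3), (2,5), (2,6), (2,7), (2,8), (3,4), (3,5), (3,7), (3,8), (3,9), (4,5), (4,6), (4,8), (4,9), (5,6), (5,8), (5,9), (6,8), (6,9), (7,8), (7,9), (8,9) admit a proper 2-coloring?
No (odd cycle of length 3: 7 -> 1 -> 9 -> 7)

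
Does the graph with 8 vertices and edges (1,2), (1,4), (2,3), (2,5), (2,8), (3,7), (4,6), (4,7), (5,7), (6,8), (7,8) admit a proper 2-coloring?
No (odd cycle of length 5: 6 -> 4 -> 1 -> 2 -> 8 -> 6)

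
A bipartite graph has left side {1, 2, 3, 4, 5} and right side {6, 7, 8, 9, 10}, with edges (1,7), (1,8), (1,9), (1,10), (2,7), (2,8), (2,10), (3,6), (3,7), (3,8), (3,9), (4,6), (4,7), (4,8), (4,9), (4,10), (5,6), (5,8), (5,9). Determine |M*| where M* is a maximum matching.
5 (matching: (1,10), (2,8), (3,9), (4,7), (5,6); upper bound min(|L|,|R|) = min(5,5) = 5)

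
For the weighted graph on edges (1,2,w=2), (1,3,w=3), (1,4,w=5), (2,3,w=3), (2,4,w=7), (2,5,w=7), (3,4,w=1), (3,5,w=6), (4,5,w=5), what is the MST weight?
11 (MST edges: (1,2,w=2), (1,3,w=3), (3,4,w=1), (4,5,w=5); sum of weights 2 + 3 + 1 + 5 = 11)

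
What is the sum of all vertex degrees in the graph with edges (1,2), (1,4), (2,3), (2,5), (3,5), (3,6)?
12 (handshake: sum of degrees = 2|E| = 2 x 6 = 12)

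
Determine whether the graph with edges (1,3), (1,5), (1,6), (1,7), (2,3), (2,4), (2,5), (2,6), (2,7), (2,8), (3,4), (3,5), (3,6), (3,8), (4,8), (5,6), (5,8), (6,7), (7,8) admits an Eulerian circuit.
No (4 vertices have odd degree: {4, 5, 6, 8}; Eulerian circuit requires 0)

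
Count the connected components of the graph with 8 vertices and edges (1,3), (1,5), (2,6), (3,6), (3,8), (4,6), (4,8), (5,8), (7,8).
1 (components: {1, 2, 3, 4, 5, 6, 7, 8})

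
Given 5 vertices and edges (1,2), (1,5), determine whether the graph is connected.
No, it has 3 components: {1, 2, 5}, {3}, {4}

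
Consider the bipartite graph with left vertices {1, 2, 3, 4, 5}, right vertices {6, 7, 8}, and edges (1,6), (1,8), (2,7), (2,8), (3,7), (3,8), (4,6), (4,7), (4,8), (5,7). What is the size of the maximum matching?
3 (matching: (1,8), (2,7), (4,6); upper bound min(|L|,|R|) = min(5,3) = 3)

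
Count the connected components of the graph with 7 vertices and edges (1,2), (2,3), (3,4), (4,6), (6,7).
2 (components: {1, 2, 3, 4, 6, 7}, {5})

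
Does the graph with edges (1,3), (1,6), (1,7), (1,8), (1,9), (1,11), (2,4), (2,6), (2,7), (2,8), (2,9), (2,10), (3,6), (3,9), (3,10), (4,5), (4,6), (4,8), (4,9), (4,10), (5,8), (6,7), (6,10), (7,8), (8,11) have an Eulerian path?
Yes — and in fact it has an Eulerian circuit (the graph is connected and all 11 vertices have even degree)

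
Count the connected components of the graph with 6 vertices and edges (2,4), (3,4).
4 (components: {1}, {2, 3, 4}, {5}, {6})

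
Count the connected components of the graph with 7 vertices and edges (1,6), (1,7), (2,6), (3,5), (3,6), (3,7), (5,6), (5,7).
2 (components: {1, 2, 3, 5, 6, 7}, {4})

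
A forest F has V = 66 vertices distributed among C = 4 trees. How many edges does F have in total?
62 (Each of the 4 component trees on V_i vertices has V_i - 1 edges; summing gives V - C = 66 - 4 = 62)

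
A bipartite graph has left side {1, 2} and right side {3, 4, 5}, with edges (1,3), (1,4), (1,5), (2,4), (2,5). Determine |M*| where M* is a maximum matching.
2 (matching: (1,5), (2,4); upper bound min(|L|,|R|) = min(2,3) = 2)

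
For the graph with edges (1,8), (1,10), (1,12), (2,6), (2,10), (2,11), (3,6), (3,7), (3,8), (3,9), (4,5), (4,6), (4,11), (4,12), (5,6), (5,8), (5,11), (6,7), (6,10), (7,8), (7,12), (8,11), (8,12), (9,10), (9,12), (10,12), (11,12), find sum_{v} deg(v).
54 (handshake: sum of degrees = 2|E| = 2 x 27 = 54)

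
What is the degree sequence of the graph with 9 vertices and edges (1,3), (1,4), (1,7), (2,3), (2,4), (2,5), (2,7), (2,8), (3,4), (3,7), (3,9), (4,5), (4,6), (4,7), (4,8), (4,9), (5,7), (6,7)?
[8, 6, 5, 5, 3, 3, 2, 2, 2] (degrees: deg(1)=3, deg(2)=5, deg(3)=5, deg(4)=8, deg(5)=3, deg(6)=2, deg(7)=6, deg(8)=2, deg(9)=2)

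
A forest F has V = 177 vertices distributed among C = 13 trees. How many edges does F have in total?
164 (Each of the 13 component trees on V_i vertices has V_i - 1 edges; summing gives V - C = 177 - 13 = 164)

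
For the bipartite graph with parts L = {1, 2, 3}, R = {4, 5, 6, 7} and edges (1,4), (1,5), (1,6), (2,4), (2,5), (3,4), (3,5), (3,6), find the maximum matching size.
3 (matching: (1,6), (2,5), (3,4); upper bound min(|L|,|R|) = min(3,4) = 3)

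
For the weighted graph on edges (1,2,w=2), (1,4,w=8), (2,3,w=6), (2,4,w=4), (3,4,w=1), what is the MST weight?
7 (MST edges: (1,2,w=2), (2,4,w=4), (3,4,w=1); sum of weights 2 + 4 + 1 = 7)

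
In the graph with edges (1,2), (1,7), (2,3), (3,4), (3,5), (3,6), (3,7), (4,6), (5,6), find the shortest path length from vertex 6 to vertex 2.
2 (path: 6 -> 3 -> 2, 2 edges)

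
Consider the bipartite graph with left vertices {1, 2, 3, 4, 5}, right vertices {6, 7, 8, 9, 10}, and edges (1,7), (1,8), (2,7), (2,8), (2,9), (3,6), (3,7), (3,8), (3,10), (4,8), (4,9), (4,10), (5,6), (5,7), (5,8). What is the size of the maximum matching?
5 (matching: (1,8), (2,7), (3,10), (4,9), (5,6); upper bound min(|L|,|R|) = min(5,5) = 5)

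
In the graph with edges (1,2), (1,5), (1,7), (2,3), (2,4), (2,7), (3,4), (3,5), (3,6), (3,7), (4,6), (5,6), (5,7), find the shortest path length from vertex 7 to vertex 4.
2 (path: 7 -> 2 -> 4, 2 edges)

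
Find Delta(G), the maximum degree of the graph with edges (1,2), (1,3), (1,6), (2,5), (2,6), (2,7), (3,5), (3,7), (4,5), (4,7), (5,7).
4 (attained at vertices 2, 5, 7)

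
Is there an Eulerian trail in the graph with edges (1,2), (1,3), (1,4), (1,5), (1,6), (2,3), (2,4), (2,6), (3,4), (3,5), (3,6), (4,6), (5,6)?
No (4 vertices have odd degree: {1, 3, 5, 6}; Eulerian path requires 0 or 2)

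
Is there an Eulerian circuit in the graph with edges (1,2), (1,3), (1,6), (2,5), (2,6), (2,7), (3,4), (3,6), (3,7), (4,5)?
No (2 vertices have odd degree: {1, 6}; Eulerian circuit requires 0)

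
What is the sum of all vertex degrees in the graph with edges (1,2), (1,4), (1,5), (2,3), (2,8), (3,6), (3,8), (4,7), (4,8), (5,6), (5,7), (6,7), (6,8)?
26 (handshake: sum of degrees = 2|E| = 2 x 13 = 26)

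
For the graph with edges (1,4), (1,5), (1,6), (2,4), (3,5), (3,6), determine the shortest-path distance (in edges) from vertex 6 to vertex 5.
2 (path: 6 -> 1 -> 5, 2 edges)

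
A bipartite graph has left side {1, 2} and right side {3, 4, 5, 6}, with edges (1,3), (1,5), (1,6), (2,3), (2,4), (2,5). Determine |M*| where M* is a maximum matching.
2 (matching: (1,6), (2,5); upper bound min(|L|,|R|) = min(2,4) = 2)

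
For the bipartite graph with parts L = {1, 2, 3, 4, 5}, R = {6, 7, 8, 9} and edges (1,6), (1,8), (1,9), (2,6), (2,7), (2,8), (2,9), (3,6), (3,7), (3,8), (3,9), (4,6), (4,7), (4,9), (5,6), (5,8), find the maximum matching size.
4 (matching: (1,9), (2,8), (3,7), (4,6); upper bound min(|L|,|R|) = min(5,4) = 4)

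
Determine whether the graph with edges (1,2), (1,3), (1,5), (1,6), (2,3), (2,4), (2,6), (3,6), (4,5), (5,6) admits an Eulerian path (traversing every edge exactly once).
Yes (the graph is connected and exactly 2 vertices have odd degree: {3, 5}; any Eulerian path must start and end at those)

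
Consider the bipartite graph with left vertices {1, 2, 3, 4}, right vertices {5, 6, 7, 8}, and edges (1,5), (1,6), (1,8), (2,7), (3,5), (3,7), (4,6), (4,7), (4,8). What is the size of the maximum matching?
4 (matching: (1,8), (2,7), (3,5), (4,6); upper bound min(|L|,|R|) = min(4,4) = 4)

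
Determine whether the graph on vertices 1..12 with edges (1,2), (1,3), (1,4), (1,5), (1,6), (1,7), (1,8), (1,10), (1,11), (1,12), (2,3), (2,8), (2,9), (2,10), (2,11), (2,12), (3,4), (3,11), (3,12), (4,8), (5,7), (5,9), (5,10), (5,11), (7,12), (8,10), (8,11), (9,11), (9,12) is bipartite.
No (odd cycle of length 3: 5 -> 1 -> 10 -> 5)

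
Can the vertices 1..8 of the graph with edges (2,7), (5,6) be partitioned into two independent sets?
Yes. Partition: {1, 2, 3, 4, 5, 8}, {6, 7}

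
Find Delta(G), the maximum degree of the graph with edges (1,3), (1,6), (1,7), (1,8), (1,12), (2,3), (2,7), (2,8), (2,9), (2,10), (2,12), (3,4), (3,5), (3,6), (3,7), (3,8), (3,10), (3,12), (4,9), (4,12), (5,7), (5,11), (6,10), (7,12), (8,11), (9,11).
9 (attained at vertex 3)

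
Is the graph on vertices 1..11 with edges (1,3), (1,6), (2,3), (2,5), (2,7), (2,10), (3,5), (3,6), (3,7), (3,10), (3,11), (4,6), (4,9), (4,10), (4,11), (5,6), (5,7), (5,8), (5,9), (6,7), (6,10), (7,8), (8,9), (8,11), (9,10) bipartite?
No (odd cycle of length 3: 3 -> 1 -> 6 -> 3)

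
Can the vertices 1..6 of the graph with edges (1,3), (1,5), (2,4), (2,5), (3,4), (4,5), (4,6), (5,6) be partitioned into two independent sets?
No (odd cycle of length 5: 4 -> 3 -> 1 -> 5 -> 6 -> 4)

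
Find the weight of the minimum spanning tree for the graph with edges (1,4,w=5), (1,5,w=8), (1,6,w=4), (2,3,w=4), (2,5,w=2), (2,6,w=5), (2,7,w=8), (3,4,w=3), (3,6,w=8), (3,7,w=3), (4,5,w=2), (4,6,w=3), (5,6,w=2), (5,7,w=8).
16 (MST edges: (1,6,w=4), (2,5,w=2), (3,4,w=3), (3,7,w=3), (4,5,w=2), (5,6,w=2); sum of weights 4 + 2 + 3 + 3 + 2 + 2 = 16)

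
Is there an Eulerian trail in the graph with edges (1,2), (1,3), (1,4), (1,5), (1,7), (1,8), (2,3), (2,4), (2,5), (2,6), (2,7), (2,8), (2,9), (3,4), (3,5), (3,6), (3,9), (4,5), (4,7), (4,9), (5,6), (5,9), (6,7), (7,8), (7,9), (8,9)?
Yes — and in fact it has an Eulerian circuit (the graph is connected and all 9 vertices have even degree)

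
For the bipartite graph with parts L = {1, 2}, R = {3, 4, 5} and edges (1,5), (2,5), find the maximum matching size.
1 (matching: (1,5); upper bound min(|L|,|R|) = min(2,3) = 2)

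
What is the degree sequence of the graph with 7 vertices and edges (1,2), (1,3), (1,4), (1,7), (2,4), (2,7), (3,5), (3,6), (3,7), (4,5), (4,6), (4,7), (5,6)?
[5, 4, 4, 4, 3, 3, 3] (degrees: deg(1)=4, deg(2)=3, deg(3)=4, deg(4)=5, deg(5)=3, deg(6)=3, deg(7)=4)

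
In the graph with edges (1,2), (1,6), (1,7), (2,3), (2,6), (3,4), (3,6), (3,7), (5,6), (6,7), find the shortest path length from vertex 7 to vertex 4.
2 (path: 7 -> 3 -> 4, 2 edges)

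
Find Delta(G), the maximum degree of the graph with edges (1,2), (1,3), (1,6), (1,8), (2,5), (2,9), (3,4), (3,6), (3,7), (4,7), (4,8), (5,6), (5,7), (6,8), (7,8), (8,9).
5 (attained at vertex 8)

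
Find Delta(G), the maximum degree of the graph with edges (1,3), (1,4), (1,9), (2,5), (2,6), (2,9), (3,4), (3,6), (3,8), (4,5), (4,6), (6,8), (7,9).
4 (attained at vertices 3, 4, 6)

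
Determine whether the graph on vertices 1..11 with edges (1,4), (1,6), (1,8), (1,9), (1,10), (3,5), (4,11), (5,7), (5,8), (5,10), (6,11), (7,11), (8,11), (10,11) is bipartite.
Yes. Partition: {1, 2, 5, 11}, {3, 4, 6, 7, 8, 9, 10}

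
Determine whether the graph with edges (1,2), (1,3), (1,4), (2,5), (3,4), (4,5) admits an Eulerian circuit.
No (2 vertices have odd degree: {1, 4}; Eulerian circuit requires 0)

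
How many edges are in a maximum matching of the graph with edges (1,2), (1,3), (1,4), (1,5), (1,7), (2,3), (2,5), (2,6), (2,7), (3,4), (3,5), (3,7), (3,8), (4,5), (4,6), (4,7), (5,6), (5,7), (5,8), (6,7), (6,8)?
4 (matching: (1,4), (2,3), (5,7), (6,8); upper bound floor(n/2) = floor(8/2) = 4)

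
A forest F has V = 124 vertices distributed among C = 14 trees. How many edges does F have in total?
110 (Each of the 14 component trees on V_i vertices has V_i - 1 edges; summing gives V - C = 124 - 14 = 110)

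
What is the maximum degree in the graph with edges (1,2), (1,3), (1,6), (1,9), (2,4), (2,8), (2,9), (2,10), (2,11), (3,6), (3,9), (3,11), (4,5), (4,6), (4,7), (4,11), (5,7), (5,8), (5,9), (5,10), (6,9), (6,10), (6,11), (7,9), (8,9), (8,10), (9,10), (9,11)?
9 (attained at vertex 9)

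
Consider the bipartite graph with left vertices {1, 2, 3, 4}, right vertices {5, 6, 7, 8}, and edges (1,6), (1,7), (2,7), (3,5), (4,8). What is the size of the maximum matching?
4 (matching: (1,6), (2,7), (3,5), (4,8); upper bound min(|L|,|R|) = min(4,4) = 4)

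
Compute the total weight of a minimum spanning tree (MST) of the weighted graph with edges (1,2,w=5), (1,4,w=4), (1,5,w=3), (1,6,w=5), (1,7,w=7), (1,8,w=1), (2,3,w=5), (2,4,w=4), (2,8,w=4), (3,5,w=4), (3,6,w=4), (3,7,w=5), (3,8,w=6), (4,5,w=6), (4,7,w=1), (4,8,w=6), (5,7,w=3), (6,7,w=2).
18 (MST edges: (1,5,w=3), (1,8,w=1), (2,8,w=4), (3,5,w=4), (4,7,w=1), (5,7,w=3), (6,7,w=2); sum of weights 3 + 1 + 4 + 4 + 1 + 3 + 2 = 18)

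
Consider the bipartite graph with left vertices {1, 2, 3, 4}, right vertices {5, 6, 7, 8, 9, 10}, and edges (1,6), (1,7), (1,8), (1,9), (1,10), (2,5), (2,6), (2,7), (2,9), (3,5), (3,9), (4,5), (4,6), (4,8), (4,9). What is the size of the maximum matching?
4 (matching: (1,10), (2,7), (3,9), (4,8); upper bound min(|L|,|R|) = min(4,6) = 4)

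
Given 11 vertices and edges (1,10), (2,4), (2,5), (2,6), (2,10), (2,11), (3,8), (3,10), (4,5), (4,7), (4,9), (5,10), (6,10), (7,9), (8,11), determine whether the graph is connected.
Yes (BFS from 1 visits [1, 10, 2, 3, 5, 6, 4, 11, 8, 7, 9] — all 11 vertices reached)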